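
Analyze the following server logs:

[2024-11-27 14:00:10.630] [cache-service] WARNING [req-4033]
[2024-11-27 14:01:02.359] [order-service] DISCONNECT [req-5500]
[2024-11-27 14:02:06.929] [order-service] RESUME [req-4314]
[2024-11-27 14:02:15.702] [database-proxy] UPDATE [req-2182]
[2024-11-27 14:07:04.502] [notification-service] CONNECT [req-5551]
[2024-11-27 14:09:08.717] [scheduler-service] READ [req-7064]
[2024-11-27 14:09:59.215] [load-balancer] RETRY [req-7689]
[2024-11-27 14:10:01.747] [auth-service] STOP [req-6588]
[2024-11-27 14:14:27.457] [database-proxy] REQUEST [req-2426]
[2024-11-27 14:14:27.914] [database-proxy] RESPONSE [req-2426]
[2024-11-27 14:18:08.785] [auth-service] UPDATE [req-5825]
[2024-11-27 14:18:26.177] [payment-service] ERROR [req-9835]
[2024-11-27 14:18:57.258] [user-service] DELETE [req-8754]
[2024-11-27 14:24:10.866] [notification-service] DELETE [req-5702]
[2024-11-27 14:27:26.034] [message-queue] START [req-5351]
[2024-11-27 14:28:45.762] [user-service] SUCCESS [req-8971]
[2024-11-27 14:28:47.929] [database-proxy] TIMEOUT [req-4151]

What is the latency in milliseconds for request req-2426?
457

To calculate latency:

1. Find REQUEST with id req-2426: 2024-11-27 14:14:27.457
2. Find RESPONSE with id req-2426: 2024-11-27 14:14:27.914
3. Latency: 2024-11-27 14:14:27.914 - 2024-11-27 14:14:27.457 = 457ms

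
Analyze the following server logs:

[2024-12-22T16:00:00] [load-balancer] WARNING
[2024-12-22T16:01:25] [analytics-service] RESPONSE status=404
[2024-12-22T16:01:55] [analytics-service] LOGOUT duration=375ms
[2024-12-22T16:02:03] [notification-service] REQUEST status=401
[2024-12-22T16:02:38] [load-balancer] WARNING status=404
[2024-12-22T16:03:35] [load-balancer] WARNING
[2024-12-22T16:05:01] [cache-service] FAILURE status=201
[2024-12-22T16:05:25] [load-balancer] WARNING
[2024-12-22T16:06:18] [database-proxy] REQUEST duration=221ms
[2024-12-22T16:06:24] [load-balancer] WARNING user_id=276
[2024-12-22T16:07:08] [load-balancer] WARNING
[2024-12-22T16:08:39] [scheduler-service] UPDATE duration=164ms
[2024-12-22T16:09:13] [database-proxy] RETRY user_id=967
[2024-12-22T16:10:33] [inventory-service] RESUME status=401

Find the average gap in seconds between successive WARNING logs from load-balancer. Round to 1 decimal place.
85.6

To calculate average interval:

1. Find all WARNING events for load-balancer in order
2. Calculate time gaps between consecutive events
3. Compute mean of gaps: 428 / 5 = 85.6 seconds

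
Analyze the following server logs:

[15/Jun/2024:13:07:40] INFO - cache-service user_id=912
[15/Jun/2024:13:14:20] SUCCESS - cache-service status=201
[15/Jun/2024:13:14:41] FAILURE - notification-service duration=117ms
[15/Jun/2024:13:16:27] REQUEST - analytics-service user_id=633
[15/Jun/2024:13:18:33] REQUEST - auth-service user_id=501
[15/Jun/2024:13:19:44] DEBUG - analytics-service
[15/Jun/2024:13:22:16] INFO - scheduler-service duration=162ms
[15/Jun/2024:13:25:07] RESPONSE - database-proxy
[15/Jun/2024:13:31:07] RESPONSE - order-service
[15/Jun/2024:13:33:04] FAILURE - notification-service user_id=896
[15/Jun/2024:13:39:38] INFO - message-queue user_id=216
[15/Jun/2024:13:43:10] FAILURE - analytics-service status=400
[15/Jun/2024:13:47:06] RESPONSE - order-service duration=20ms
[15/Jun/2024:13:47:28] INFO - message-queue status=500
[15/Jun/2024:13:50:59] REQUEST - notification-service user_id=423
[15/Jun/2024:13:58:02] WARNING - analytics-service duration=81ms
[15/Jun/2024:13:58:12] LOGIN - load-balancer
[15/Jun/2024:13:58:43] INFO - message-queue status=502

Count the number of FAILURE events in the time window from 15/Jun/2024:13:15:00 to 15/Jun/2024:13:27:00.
0

To count events in the time window:

1. Window boundaries: 15/Jun/2024:13:15:00 to 15/Jun/2024:13:27:00
2. Filter for FAILURE events within this window
3. Count matching events: 0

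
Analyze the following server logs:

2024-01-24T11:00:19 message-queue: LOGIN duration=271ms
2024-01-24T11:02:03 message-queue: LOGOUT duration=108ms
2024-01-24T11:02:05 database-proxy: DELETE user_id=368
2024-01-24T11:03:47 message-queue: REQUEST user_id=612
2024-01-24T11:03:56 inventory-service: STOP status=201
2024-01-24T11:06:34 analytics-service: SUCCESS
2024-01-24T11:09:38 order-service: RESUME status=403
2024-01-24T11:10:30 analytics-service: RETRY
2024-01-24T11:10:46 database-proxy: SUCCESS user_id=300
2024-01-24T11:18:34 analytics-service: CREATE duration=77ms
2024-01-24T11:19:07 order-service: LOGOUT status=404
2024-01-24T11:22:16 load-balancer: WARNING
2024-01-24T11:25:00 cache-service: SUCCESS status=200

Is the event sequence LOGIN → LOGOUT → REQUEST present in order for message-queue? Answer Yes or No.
Yes

To verify sequence order:

1. Find all events in sequence LOGIN → LOGOUT → REQUEST for message-queue
2. Extract their timestamps
3. Check if timestamps are in ascending order
4. Result: Yes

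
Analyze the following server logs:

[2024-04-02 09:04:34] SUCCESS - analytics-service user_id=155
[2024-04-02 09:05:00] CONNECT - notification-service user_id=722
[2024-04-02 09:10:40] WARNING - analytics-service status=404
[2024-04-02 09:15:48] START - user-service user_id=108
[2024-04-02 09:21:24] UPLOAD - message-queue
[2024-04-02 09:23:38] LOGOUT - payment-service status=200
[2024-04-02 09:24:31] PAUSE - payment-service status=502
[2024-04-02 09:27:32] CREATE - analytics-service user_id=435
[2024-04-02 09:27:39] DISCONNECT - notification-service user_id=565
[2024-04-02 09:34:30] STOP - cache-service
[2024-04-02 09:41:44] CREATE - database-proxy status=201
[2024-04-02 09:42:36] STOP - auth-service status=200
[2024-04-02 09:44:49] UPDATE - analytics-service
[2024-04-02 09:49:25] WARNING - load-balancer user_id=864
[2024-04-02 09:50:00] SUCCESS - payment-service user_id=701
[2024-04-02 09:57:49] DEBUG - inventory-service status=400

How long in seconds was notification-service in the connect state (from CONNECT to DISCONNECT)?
1359

To calculate state duration:

1. Find CONNECT event for notification-service: 2024-04-02 09:05:00
2. Find DISCONNECT event for notification-service: 2024-04-02 09:27:39
3. Calculate duration: 2024-04-02 09:27:39 - 2024-04-02 09:05:00 = 1359 seconds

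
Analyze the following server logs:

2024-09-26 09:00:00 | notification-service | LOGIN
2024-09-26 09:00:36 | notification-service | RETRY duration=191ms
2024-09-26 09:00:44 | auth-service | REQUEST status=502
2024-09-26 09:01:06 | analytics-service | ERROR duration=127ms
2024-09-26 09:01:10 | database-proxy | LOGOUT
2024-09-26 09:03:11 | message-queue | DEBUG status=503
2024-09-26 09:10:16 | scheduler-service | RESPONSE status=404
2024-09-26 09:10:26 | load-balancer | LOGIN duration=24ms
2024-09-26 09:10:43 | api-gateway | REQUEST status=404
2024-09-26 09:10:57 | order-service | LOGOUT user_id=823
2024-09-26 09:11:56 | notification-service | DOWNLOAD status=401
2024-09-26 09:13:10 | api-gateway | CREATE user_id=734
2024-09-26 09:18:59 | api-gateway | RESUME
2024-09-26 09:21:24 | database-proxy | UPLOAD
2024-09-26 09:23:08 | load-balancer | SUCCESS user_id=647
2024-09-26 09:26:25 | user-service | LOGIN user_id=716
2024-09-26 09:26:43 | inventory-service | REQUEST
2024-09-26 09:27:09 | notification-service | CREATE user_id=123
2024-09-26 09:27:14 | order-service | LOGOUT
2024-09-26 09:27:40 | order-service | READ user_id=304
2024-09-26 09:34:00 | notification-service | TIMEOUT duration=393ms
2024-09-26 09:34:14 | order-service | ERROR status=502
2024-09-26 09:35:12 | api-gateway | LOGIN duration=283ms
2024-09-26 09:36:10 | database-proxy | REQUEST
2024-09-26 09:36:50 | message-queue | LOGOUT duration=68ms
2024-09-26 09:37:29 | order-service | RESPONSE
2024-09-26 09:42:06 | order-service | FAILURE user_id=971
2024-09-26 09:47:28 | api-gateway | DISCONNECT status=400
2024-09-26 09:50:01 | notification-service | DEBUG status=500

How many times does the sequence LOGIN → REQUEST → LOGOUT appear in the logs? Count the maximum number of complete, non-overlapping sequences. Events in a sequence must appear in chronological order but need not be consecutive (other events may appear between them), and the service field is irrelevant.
4

To count sequences:

1. Look for pattern: LOGIN → REQUEST → LOGOUT
2. Greedily scan the log in chronological order, matching each sequence element in turn (ignoring service)
3. Each time the full pattern completes, increment the count and restart matching from the next event
4. Complete non-overlapping sequences found: 4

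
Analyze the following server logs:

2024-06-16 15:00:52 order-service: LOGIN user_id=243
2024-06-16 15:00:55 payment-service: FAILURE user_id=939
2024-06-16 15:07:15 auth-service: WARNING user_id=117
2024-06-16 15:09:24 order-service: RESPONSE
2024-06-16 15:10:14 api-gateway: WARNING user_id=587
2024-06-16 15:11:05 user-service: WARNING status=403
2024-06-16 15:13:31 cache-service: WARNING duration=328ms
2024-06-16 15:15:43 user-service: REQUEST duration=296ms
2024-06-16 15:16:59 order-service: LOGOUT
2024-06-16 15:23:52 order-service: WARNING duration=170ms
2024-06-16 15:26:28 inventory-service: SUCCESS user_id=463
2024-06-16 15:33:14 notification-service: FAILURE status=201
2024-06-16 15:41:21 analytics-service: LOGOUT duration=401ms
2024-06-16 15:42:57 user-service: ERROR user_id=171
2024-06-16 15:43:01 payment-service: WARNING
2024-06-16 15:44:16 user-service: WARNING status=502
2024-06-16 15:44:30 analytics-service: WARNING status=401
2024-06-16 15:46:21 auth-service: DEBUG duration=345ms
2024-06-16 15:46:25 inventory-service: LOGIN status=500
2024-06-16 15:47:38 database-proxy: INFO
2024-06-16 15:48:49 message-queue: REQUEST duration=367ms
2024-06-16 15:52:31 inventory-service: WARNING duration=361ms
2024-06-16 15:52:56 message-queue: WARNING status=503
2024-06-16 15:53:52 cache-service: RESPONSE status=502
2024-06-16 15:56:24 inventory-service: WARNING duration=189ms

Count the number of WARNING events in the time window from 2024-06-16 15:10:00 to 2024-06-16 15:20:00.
3

To count events in the time window:

1. Window boundaries: 2024-06-16 15:10:00 to 2024-06-16 15:20:00
2. Filter for WARNING events within this window
3. Count matching events: 3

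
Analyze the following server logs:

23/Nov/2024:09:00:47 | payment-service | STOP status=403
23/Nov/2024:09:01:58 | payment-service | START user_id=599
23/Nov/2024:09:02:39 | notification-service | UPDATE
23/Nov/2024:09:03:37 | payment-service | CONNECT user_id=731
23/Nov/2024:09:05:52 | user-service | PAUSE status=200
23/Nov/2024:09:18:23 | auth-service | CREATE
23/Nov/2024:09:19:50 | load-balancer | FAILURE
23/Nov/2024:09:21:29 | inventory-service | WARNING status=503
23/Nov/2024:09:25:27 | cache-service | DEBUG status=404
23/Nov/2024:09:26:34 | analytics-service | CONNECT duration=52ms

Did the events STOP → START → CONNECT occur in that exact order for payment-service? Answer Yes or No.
Yes

To verify sequence order:

1. Find all events in sequence STOP → START → CONNECT for payment-service
2. Extract their timestamps
3. Check if timestamps are in ascending order
4. Result: Yes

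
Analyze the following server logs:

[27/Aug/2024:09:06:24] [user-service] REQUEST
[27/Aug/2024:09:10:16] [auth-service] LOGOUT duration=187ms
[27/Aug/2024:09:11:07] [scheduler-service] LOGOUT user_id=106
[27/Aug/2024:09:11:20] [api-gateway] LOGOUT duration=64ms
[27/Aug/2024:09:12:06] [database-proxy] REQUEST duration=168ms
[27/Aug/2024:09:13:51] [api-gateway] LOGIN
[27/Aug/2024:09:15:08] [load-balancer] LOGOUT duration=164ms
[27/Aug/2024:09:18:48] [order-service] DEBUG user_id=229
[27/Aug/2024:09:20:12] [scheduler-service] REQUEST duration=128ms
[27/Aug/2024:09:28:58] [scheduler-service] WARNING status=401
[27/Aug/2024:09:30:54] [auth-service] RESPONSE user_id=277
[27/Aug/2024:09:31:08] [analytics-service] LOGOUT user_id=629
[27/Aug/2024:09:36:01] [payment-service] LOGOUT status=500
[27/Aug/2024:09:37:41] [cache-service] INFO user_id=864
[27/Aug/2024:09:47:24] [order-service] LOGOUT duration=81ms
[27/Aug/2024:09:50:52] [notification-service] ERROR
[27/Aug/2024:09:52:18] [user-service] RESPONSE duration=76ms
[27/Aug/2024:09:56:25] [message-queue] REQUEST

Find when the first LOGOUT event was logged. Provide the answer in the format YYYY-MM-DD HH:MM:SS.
2024-08-27 09:10:16

To find the first event:

1. Filter for all LOGOUT events
2. Sort by timestamp
3. Select the first one
4. Timestamp: 2024-08-27 09:10:16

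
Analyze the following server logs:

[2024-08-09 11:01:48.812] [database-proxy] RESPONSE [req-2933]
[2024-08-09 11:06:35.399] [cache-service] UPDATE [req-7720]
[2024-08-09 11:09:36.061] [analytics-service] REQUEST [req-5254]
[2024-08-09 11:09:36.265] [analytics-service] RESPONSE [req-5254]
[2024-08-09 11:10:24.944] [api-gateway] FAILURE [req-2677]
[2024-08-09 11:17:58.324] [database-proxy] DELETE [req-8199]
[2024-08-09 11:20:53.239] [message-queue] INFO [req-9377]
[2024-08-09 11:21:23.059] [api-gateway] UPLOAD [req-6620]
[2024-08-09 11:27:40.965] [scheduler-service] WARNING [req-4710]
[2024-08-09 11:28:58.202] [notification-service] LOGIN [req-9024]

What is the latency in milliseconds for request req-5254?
204

To calculate latency:

1. Find REQUEST with id req-5254: 2024-08-09 11:09:36.061
2. Find RESPONSE with id req-5254: 2024-08-09 11:09:36.265
3. Latency: 2024-08-09 11:09:36.265 - 2024-08-09 11:09:36.061 = 204ms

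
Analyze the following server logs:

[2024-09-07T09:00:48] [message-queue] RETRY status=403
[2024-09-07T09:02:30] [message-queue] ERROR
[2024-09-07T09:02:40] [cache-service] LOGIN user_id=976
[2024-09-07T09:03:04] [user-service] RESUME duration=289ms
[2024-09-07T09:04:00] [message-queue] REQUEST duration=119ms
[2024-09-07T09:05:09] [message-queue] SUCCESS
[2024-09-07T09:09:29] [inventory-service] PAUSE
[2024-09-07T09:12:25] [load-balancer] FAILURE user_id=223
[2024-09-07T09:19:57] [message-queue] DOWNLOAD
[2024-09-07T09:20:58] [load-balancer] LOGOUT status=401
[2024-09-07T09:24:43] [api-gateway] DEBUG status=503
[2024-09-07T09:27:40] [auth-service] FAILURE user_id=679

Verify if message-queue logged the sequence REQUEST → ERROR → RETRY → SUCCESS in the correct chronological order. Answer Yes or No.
No

To verify sequence order:

1. Find all events in sequence REQUEST → ERROR → RETRY → SUCCESS for message-queue
2. Extract their timestamps
3. Check if timestamps are in ascending order
4. Result: No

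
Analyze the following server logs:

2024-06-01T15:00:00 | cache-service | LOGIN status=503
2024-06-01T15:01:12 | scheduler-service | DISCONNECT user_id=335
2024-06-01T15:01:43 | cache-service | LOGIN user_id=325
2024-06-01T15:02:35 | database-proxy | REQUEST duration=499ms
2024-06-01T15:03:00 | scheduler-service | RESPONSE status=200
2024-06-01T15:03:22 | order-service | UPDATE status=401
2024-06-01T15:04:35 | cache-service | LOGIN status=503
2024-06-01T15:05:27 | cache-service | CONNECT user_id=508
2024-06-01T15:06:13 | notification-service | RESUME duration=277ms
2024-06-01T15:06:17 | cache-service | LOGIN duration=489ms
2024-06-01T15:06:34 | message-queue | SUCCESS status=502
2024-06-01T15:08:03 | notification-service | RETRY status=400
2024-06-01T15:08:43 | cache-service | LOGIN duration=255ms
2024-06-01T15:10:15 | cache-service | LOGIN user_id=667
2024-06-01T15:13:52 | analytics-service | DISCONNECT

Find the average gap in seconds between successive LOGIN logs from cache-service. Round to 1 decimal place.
123.0

To calculate average interval:

1. Find all LOGIN events for cache-service in order
2. Calculate time gaps between consecutive events
3. Compute mean of gaps: 615 / 5 = 123.0 seconds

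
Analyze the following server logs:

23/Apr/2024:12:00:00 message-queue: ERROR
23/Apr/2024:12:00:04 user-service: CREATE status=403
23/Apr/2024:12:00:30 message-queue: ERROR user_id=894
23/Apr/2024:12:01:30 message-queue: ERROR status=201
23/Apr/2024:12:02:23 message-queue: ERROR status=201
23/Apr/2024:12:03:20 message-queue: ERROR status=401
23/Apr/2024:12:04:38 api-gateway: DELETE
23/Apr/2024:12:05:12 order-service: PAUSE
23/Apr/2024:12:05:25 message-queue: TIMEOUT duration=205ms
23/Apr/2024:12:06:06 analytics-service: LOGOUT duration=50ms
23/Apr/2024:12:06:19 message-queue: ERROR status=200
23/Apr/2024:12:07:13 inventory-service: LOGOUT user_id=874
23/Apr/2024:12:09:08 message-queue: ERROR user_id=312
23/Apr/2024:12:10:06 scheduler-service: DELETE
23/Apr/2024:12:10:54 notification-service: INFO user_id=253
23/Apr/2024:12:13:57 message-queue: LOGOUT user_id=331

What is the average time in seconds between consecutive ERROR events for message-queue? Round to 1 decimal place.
91.3

To calculate average interval:

1. Find all ERROR events for message-queue in order
2. Calculate time gaps between consecutive events
3. Compute mean of gaps: 548 / 6 = 91.3 seconds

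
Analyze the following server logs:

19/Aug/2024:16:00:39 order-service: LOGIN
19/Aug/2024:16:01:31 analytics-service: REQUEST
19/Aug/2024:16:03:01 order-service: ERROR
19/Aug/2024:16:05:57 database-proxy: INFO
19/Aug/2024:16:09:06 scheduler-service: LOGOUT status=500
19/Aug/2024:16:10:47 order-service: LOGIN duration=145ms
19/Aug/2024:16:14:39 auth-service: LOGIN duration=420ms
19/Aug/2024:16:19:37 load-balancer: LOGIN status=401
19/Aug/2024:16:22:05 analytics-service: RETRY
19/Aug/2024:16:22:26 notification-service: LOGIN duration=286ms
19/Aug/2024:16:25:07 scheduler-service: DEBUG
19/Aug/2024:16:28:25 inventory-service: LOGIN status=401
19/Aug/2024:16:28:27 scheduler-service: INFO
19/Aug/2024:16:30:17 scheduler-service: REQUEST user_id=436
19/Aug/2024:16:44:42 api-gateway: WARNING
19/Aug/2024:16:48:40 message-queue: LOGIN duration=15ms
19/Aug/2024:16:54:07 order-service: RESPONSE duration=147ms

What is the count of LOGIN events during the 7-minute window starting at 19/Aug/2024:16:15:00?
1

To count events in the time window:

1. Window boundaries: 19/Aug/2024:16:15:00 to 19/Aug/2024:16:22:00
2. Filter for LOGIN events within this window
3. Count matching events: 1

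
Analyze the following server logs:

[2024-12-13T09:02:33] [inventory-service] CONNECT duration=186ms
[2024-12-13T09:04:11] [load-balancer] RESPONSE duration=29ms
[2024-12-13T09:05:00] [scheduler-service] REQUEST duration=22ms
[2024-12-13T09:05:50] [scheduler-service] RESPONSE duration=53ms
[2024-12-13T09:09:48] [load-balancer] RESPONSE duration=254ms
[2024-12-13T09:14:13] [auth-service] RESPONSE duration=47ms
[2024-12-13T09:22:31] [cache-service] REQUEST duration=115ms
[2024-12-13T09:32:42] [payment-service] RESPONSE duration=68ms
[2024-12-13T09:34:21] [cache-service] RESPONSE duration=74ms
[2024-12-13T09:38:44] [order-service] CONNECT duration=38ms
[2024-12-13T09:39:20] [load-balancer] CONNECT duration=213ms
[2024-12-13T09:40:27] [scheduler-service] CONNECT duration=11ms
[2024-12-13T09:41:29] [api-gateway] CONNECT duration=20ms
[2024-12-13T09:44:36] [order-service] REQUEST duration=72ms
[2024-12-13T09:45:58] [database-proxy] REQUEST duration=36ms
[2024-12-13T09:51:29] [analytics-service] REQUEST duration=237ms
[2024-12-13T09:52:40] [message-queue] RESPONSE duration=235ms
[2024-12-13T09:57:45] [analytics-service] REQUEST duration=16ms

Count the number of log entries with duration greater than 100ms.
6

To count timeouts:

1. Threshold: 100ms
2. Extract duration from each log entry
3. Count entries where duration > 100
4. Timeout count: 6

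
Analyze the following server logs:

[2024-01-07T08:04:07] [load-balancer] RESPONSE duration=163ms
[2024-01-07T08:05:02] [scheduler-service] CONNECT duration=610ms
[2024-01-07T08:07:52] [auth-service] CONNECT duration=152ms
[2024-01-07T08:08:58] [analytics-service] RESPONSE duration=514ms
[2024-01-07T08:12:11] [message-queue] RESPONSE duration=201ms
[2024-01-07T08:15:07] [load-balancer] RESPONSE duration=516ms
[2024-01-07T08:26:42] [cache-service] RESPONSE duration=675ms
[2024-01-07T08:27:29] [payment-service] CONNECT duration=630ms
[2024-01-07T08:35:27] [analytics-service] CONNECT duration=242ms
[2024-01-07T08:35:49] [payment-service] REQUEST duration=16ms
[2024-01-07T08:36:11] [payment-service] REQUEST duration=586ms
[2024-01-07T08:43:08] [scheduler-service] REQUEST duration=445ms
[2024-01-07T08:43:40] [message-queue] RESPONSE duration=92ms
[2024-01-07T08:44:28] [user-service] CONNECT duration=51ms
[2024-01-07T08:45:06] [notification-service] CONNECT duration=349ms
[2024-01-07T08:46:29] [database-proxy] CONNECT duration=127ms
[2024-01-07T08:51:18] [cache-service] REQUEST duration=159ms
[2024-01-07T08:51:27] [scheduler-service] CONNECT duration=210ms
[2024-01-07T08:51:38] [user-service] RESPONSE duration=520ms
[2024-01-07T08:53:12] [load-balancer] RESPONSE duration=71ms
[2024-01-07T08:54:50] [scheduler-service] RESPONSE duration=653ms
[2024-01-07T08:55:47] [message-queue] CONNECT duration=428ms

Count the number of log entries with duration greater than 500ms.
8

To count timeouts:

1. Threshold: 500ms
2. Extract duration from each log entry
3. Count entries where duration > 500
4. Timeout count: 8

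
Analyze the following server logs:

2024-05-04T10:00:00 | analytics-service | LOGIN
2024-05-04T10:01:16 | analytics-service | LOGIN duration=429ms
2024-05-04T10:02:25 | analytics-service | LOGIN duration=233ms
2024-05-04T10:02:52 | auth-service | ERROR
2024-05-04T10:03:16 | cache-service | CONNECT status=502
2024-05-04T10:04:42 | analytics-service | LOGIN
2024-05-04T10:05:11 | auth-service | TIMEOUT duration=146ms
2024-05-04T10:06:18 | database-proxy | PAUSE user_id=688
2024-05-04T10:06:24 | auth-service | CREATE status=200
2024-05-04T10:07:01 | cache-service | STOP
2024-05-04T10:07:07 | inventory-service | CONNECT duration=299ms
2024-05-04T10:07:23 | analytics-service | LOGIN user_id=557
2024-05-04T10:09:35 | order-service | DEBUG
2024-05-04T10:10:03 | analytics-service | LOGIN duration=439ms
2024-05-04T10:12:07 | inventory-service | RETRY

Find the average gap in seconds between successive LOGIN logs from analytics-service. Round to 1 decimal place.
120.6

To calculate average interval:

1. Find all LOGIN events for analytics-service in order
2. Calculate time gaps between consecutive events
3. Compute mean of gaps: 603 / 5 = 120.6 seconds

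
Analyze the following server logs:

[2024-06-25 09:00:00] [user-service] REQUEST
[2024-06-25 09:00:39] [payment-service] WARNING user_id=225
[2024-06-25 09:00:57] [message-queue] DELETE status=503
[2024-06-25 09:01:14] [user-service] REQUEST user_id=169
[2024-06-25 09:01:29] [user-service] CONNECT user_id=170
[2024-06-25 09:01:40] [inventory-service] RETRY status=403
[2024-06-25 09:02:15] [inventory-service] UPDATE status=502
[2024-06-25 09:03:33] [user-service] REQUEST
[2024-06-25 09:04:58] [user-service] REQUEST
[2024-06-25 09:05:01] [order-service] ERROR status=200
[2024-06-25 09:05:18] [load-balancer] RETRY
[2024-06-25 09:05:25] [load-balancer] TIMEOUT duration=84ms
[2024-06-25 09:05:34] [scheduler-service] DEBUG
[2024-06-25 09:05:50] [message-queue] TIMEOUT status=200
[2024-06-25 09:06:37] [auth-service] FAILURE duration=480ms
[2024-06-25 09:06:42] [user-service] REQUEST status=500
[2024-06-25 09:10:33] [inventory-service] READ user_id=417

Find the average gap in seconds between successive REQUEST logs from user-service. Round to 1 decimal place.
100.5

To calculate average interval:

1. Find all REQUEST events for user-service in order
2. Calculate time gaps between consecutive events
3. Compute mean of gaps: 402 / 4 = 100.5 seconds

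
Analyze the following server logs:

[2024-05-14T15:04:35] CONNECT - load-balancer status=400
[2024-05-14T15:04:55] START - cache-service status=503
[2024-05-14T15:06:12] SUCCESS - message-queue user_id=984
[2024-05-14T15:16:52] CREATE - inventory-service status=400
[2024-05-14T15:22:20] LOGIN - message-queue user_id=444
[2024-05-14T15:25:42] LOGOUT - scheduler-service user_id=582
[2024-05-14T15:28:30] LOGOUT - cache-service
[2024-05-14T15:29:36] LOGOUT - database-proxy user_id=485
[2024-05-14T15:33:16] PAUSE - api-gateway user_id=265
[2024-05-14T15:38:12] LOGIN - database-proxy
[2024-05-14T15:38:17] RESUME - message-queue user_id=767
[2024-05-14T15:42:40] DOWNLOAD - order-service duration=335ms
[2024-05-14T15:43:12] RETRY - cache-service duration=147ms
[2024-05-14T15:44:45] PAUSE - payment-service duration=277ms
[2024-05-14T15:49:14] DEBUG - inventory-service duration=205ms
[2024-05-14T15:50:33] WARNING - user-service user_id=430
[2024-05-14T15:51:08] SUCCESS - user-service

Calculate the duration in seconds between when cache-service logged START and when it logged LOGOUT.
1415

To find the time between events:

1. Locate the first START event for cache-service: 2024-05-14T15:04:55
2. Locate the first LOGOUT event for cache-service: 2024-05-14T15:28:30
3. Calculate the difference: 2024-05-14T15:28:30 - 2024-05-14T15:04:55 = 1415 seconds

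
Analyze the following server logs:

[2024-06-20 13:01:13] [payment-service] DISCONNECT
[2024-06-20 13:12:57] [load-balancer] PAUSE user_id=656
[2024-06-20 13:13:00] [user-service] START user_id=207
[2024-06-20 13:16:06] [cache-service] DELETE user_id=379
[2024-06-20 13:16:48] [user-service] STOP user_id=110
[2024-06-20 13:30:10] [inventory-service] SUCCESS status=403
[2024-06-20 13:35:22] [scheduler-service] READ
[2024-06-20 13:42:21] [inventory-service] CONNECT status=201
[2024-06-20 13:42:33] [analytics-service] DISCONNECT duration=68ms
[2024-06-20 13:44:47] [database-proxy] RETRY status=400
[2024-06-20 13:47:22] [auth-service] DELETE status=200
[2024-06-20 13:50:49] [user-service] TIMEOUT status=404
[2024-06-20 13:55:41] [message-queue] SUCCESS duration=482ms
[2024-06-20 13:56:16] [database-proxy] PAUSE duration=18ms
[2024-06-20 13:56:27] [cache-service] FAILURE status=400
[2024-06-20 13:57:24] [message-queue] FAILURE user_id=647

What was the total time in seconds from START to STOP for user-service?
228

To calculate state duration:

1. Find START event for user-service: 2024-06-20 13:13:00
2. Find STOP event for user-service: 2024-06-20 13:16:48
3. Calculate duration: 2024-06-20 13:16:48 - 2024-06-20 13:13:00 = 228 seconds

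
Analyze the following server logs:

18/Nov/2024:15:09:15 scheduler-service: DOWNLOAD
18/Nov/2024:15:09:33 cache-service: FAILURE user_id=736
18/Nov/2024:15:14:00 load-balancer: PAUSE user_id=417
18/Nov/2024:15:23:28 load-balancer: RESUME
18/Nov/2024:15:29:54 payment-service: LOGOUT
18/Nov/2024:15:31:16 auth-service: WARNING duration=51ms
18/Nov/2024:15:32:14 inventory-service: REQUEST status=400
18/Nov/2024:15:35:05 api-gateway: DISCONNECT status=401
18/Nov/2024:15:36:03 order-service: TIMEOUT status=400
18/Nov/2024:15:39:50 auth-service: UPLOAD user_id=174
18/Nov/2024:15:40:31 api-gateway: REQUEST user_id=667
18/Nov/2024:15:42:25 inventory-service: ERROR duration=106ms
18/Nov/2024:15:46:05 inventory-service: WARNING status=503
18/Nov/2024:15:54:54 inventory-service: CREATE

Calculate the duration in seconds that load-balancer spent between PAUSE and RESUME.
568

To calculate state duration:

1. Find PAUSE event for load-balancer: 18/Nov/2024:15:14:00
2. Find RESUME event for load-balancer: 18/Nov/2024:15:23:28
3. Calculate duration: 18/Nov/2024:15:23:28 - 18/Nov/2024:15:14:00 = 568 seconds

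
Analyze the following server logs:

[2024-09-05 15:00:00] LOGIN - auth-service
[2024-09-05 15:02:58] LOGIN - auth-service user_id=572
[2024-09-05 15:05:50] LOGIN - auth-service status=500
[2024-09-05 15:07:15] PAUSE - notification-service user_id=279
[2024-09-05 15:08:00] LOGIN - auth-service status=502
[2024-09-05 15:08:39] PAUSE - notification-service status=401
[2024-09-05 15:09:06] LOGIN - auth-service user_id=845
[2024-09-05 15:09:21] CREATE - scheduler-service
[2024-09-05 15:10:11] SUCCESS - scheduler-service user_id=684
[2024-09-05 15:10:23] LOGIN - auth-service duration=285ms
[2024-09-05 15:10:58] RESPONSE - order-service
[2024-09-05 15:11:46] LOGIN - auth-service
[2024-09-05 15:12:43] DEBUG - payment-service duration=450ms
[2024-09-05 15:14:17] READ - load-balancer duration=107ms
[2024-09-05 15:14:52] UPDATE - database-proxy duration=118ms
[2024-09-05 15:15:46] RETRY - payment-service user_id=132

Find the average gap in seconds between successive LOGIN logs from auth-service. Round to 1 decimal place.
117.7

To calculate average interval:

1. Find all LOGIN events for auth-service in order
2. Calculate time gaps between consecutive events
3. Compute mean of gaps: 706 / 6 = 117.7 seconds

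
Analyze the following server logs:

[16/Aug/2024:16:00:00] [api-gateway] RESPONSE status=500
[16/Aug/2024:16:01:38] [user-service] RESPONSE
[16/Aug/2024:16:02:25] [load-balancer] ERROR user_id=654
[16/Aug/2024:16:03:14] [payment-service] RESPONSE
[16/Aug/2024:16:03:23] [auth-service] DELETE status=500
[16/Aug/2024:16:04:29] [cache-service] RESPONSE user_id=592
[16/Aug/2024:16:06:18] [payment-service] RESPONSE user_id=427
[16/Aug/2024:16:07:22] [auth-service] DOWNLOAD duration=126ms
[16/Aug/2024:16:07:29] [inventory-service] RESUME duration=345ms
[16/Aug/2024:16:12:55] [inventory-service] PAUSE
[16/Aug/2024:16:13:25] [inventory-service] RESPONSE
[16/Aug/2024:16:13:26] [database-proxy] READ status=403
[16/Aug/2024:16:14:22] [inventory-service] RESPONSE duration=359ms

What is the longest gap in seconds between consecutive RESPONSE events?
427

To find the longest gap:

1. Extract all RESPONSE events in chronological order
2. Calculate time differences between consecutive events
3. Find the maximum difference
4. Longest gap: 427 seconds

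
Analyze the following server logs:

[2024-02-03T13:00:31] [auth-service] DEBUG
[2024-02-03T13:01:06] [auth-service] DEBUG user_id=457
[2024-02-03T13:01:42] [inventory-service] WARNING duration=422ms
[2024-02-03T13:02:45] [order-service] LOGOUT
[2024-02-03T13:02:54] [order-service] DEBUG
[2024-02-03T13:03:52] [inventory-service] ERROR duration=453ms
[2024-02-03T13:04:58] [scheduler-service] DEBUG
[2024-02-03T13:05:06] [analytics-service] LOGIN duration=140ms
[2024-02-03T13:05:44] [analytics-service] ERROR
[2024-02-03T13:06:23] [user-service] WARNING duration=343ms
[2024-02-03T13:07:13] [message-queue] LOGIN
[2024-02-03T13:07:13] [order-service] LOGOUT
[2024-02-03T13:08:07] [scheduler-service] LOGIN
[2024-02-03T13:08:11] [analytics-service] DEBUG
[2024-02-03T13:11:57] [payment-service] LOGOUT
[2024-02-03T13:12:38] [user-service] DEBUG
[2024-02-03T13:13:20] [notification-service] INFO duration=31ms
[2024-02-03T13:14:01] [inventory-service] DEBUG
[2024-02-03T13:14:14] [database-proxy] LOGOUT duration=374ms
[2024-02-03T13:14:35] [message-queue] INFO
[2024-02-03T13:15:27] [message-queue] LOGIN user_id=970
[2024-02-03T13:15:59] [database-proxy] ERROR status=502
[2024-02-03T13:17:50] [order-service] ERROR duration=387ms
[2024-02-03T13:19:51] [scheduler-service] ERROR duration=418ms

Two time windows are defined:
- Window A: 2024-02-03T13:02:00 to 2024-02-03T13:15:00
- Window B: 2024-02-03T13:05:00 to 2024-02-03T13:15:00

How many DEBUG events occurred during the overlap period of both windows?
3

To find overlap events:

1. Window A: 2024-02-03T13:02:00 to 2024-02-03T13:15:00
2. Window B: 2024-02-03T13:05:00 to 2024-02-03T13:15:00
3. Overlap period: 2024-02-03T13:05:00 to 2024-02-03T13:15:00
4. Count DEBUG events in overlap: 3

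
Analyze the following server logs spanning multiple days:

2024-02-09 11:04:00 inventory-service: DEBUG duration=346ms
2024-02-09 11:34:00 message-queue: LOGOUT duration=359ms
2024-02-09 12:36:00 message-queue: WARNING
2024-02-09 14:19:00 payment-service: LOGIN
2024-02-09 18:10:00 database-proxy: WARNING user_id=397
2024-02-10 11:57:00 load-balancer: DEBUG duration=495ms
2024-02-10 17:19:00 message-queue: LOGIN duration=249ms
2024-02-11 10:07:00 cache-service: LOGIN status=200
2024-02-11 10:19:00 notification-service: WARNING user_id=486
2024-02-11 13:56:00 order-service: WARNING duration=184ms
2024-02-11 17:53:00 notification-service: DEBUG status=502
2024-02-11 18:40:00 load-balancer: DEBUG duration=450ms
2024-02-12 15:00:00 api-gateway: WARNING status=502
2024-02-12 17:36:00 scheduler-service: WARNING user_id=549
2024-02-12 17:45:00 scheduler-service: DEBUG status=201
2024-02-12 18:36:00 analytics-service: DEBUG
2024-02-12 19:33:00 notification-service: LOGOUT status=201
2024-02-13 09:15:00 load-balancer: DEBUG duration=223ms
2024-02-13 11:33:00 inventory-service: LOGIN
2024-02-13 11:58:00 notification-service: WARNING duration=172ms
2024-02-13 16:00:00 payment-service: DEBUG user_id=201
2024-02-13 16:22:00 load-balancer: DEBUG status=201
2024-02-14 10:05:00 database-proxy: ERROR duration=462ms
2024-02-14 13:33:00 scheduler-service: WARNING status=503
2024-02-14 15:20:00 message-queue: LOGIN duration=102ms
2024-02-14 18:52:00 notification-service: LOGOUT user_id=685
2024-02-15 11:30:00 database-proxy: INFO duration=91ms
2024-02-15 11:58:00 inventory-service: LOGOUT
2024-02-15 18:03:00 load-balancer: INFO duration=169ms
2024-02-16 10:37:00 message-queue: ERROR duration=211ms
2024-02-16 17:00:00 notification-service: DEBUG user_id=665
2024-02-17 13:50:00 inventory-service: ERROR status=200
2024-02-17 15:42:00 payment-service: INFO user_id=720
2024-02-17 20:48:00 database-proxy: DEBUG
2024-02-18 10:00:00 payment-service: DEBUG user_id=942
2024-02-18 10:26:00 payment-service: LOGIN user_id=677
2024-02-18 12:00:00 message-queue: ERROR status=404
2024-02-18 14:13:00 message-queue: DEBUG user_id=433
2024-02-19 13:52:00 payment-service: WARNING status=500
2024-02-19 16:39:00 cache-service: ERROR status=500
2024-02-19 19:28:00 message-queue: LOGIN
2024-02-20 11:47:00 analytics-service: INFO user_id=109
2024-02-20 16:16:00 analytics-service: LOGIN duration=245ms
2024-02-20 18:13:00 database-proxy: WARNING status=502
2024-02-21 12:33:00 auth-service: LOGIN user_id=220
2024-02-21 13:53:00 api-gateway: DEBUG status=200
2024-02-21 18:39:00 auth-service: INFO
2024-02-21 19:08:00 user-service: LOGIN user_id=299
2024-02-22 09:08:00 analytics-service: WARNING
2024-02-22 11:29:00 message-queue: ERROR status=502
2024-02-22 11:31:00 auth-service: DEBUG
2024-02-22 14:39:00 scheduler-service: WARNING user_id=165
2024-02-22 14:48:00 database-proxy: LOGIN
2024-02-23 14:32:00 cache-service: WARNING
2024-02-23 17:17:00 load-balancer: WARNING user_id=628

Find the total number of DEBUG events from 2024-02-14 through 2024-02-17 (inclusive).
2

To filter by date range:

1. Date range: 2024-02-14 through 2024-02-17, both dates inclusive
2. Filter for DEBUG events whose date falls in this range
3. Count matching events: 2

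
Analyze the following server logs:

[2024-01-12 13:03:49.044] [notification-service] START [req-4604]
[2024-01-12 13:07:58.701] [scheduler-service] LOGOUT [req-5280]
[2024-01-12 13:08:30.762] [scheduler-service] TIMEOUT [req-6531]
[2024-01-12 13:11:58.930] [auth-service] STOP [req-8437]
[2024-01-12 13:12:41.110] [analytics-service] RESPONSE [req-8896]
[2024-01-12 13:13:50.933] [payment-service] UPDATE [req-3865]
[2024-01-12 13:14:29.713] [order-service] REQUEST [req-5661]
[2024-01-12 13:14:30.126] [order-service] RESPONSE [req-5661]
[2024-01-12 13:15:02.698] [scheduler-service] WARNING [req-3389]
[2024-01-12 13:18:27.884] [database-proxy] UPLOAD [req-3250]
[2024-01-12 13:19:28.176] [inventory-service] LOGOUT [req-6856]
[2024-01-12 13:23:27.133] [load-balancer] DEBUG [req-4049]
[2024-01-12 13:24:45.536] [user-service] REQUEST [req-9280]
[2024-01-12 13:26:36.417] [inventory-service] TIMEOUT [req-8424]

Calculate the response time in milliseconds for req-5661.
413

To calculate latency:

1. Find REQUEST with id req-5661: 2024-01-12 13:14:29.713
2. Find RESPONSE with id req-5661: 2024-01-12 13:14:30.126
3. Latency: 2024-01-12 13:14:30.126 - 2024-01-12 13:14:29.713 = 413ms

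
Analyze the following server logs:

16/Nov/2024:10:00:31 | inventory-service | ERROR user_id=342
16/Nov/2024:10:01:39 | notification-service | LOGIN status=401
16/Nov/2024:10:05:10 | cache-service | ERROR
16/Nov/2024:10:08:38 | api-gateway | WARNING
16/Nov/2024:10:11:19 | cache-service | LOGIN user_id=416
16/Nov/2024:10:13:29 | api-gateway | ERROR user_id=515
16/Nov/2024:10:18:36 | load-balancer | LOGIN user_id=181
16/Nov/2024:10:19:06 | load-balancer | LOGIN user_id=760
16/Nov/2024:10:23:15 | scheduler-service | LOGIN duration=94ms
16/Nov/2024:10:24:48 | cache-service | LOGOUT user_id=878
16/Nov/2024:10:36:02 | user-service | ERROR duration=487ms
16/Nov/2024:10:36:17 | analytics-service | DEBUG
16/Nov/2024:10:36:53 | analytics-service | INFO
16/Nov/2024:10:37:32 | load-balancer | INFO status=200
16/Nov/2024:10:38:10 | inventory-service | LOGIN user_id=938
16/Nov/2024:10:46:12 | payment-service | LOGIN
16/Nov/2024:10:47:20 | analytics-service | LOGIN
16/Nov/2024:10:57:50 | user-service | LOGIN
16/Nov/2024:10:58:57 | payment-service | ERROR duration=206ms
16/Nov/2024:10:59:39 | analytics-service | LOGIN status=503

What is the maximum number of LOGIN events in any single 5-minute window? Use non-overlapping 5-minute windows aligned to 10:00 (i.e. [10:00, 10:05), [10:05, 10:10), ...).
2

To find the burst window:

1. Divide the log period into non-overlapping 5-minute windows starting at 10:00
2. Count LOGIN events in each window
3. Find the window with maximum count
4. Maximum events in a window: 2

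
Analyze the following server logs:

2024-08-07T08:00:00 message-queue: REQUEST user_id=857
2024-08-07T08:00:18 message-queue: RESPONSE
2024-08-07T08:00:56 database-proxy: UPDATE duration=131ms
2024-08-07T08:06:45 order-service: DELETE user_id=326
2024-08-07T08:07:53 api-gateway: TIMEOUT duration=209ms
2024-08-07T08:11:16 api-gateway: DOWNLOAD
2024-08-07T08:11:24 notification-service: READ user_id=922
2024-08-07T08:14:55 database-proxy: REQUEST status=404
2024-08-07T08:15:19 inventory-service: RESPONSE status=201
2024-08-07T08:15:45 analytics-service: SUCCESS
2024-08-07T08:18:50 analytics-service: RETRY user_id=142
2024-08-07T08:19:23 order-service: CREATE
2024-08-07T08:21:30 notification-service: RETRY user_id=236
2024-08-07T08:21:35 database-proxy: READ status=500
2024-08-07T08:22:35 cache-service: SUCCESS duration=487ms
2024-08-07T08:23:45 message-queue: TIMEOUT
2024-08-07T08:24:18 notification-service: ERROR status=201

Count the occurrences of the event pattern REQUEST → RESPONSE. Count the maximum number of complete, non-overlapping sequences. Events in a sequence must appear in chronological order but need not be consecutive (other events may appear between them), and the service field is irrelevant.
2

To count sequences:

1. Look for pattern: REQUEST → RESPONSE
2. Greedily scan the log in chronological order, matching each sequence element in turn (ignoring service)
3. Each time the full pattern completes, increment the count and restart matching from the next event
4. Complete non-overlapping sequences found: 2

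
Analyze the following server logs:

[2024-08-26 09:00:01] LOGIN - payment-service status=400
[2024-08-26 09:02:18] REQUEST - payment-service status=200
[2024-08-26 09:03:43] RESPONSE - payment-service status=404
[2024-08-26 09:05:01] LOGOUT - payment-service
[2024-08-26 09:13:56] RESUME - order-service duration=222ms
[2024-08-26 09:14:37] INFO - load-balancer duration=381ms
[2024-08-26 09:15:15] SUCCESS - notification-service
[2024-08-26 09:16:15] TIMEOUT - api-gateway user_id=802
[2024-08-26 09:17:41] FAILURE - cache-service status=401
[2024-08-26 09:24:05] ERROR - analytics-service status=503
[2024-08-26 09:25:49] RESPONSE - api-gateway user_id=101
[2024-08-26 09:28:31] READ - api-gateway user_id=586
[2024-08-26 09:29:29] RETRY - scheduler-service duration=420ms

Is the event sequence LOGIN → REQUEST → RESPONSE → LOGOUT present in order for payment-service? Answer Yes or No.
Yes

To verify sequence order:

1. Find all events in sequence LOGIN → REQUEST → RESPONSE → LOGOUT for payment-service
2. Extract their timestamps
3. Check if timestamps are in ascending order
4. Result: Yes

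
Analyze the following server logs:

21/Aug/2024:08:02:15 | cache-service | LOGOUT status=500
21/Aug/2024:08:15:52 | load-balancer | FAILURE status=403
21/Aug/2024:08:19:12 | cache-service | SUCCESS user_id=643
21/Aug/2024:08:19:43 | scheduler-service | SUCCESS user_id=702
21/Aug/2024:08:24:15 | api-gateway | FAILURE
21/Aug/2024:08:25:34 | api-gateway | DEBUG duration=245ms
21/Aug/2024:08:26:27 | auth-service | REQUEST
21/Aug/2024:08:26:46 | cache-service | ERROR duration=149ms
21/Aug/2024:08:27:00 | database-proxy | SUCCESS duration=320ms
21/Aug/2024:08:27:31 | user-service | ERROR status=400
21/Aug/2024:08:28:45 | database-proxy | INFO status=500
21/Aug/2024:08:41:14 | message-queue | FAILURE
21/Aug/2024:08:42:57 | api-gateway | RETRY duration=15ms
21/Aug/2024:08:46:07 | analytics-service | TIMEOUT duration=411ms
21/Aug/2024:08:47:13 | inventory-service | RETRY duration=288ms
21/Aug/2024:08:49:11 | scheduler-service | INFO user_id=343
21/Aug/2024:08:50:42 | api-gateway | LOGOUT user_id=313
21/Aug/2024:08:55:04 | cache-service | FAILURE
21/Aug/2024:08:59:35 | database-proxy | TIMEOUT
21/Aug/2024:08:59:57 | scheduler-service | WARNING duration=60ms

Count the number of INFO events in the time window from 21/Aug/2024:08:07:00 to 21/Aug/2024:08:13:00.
0

To count events in the time window:

1. Window boundaries: 21/Aug/2024:08:07:00 to 21/Aug/2024:08:13:00
2. Filter for INFO events within this window
3. Count matching events: 0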